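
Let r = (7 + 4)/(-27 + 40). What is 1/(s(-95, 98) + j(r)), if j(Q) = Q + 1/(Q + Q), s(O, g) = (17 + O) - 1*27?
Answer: -286/29619 ≈ -0.0096560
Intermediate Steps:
s(O, g) = -10 + O (s(O, g) = (17 + O) - 27 = -10 + O)
r = 11/13 ≈ 0.84615
j(Q) = Q + 1/(2*Q)
1/(s(-95, 98) + j(r)) = 1/((-10 - 95) + (11/13 + 1/(2*(11/13)))) = 1/(-105 + (11/13 + (½)*(13/11))) = 1/(-105 + (11/13 + 13/22)) = 1/(-105 + 411/286) = 1/(-29619/286) = -286/29619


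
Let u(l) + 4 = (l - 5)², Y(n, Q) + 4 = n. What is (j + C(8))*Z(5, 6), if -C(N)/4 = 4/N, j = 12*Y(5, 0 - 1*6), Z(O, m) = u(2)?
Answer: 50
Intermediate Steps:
Y(n, Q) = -4 + n
u(l) = -4 + (-5 + l)² (u(l) = -4 + (l - 5)² = -4 + (-5 + l)²)
Z(O, m) = 5 (Z(O, m) = -4 + (-5 + 2)² = -4 + (-3)² = -4 + 9 = 5)
j = 12 (j = 12*(-4 + 5) = 12*1 = 12)
C(N) = -16/N
(j + C(8))*Z(5, 6) = (12 - 16/8)*5 = (12 - 16*⅛)*5 = (12 - 2)*5 = 10*5 = 50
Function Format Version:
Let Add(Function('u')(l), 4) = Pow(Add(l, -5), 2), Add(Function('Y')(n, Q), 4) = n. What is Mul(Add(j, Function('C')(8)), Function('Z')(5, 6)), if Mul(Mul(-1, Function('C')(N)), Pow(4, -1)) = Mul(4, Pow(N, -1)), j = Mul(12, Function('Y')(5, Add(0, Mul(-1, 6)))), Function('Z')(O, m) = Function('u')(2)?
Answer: 50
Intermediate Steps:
Function('Y')(n, Q) = Add(-4, n)
Function('u')(l) = Add(-4, Pow(Add(-5, l), 2)) (Function('u')(l) = Add(-4, Pow(Add(l, -5), 2)) = Add(-4, Pow(Add(-5, l), 2)))
Function('Z')(O, m) = 5 (Function('Z')(O, m) = Add(-4, Pow(Add(-5, 2), 2)) = Add(-4, Pow(-3, 2)) = Add(-4, 9) = 5)
j = 12 (j = Mul(12, Add(-4, 5)) = Mul(12, 1) = 12)
Function('C')(N) = Mul(-16, Pow(N, -1)) (Function('C')(N) = Mul(-4, Mul(4, Pow(N, -1))) = Mul(-16, Pow(N, -1)))
Mul(Add(j, Function('C')(8)), Function('Z')(5, 6)) = Mul(Add(12, Mul(-16, Pow(8, -1))), 5) = Mul(Add(12, Mul(-16, Rational(1, 8))), 5) = Mul(Add(12, -2), 5) = Mul(10, 5) = 50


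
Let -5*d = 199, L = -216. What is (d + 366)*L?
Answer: -352296/5 ≈ -70459.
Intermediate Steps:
d = -199/5 (d = -⅕*199 = -199/5 ≈ -39.800)
(d + 366)*L = (-199/5 + 366)*(-216) = (1631/5)*(-216) = -352296/5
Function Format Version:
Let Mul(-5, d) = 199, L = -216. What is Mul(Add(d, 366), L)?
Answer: Rational(-352296, 5) ≈ -70459.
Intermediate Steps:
d = Rational(-199, 5) (d = Mul(Rational(-1, 5), 199) = Rational(-199, 5) ≈ -39.800)
Mul(Add(d, 366), L) = Mul(Add(Rational(-199, 5), 366), -216) = Mul(Rational(1631, 5), -216) = Rational(-352296, 5)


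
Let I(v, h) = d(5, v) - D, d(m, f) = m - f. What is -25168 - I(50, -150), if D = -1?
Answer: -25124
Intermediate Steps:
I(v, h) = 6 - v (I(v, h) = (5 - v) - 1*(-1) = (5 - v) + 1 = 6 - v)
-25168 - I(50, -150) = -25168 - (6 - 1*50) = -25168 - (6 - 50) = -25168 - 1*(-44) = -25168 + 44 = -25124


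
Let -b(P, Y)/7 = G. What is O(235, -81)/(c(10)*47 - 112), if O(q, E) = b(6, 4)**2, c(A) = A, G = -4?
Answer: 392/179 ≈ 2.1899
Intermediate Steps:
b(P, Y) = 28 (b(P, Y) = -7*(-4) = 28)
O(q, E) = 784 (O(q, E) = 28**2 = 784)
O(235, -81)/(c(10)*47 - 112) = 784/(10*47 - 112) = 784/(470 - 112) = 784/358 = 784*(1/358) = 392/179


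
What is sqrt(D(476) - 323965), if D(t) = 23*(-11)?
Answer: I*sqrt(324218) ≈ 569.4*I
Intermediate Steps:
D(t) = -253
sqrt(D(476) - 323965) = sqrt(-253 - 323965) = sqrt(-324218) = I*sqrt(324218)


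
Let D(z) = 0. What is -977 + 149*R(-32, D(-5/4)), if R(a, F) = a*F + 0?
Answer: -977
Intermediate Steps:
R(a, F) = F*a (R(a, F) = F*a + 0 = F*a)
-977 + 149*R(-32, D(-5/4)) = -977 + 149*(0*(-32)) = -977 + 149*0 = -977 + 0 = -977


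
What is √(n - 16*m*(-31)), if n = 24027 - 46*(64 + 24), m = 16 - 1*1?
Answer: √27419 ≈ 165.59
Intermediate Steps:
m = 15 (m = 16 - 1 = 15)
n = 19979 (n = 24027 - 46*88 = 24027 - 1*4048 = 24027 - 4048 = 19979)
√(n - 16*m*(-31)) = √(19979 - 16*15*(-31)) = √(19979 - 240*(-31)) = √(19979 + 7440) = √27419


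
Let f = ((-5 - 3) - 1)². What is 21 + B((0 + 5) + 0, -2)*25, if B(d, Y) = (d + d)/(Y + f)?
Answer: 1909/79 ≈ 24.165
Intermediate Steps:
f = 81 (f = (-8 - 1)² = (-9)² = 81)
B(d, Y) = 2*d/(81 + Y) (B(d, Y) = (d + d)/(Y + 81) = (2*d)/(81 + Y) = 2*d/(81 + Y))
21 + B((0 + 5) + 0, -2)*25 = 21 + (2*((0 + 5) + 0)/(81 - 2))*25 = 21 + (2*(5 + 0)/79)*25 = 21 + (2*5*(1/79))*25 = 21 + (10/79)*25 = 21 + 250/79 = 1909/79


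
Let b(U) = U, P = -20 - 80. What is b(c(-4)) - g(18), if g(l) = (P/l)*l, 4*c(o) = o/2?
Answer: 199/2 ≈ 99.500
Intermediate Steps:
c(o) = o/8 (c(o) = (o/2)/4 = o/8)
P = -100
g(l) = -100 (g(l) = (-100/l)*l = -100)
b(c(-4)) - g(18) = (⅛)*(-4) - 1*(-100) = -½ + 100 = 199/2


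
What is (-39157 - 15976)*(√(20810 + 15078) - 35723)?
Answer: 1969516159 - 220532*√2243 ≈ 1.9591e+9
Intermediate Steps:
(-39157 - 15976)*(√(20810 + 15078) - 35723) = -55133*(√35888 - 35723) = -55133*(4*√2243 - 35723) = -55133*(-35723 + 4*√2243) = 1969516159 - 220532*√2243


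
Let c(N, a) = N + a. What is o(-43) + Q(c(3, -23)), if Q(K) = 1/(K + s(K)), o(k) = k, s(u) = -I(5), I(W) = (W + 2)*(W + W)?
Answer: -3871/90 ≈ -43.011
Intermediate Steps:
I(W) = 2*W*(2 + W) (I(W) = (2 + W)*(2*W) = 2*W*(2 + W))
s(u) = -70 (s(u) = -2*5*(2 + 5) = -2*5*7 = -1*70 = -70)
Q(K) = 1/(-70 + K) (Q(K) = 1/(K - 70) = 1/(-70 + K))
o(-43) + Q(c(3, -23)) = -43 + 1/(-70 + (3 - 23)) = -43 + 1/(-70 - 20) = -43 + 1/(-90) = -43 - 1/90 = -3871/90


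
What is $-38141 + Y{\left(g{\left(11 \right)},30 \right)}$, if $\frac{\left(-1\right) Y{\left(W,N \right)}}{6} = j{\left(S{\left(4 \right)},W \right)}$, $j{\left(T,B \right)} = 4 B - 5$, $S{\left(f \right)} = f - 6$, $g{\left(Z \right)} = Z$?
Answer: $-38375$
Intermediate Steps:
$S{\left(f \right)} = -6 + f$ ($S{\left(f \right)} = f - 6 = -6 + f$)
$j{\left(T,B \right)} = -5 + 4 B$
$Y{\left(W,N \right)} = 30 - 24 W$ ($Y{\left(W,N \right)} = - 6 \left(-5 + 4 W\right) = 30 - 24 W$)
$-38141 + Y{\left(g{\left(11 \right)},30 \right)} = -38141 + \left(30 - 264\right) = -38141 - 234 = -38375$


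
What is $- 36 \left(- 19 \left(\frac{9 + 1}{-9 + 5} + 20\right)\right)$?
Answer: $11970$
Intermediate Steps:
$- 36 \left(- 19 \left(\frac{9 + 1}{-9 + 5} + 20\right)\right) = - 36 \left(- 19 \left(\frac{10}{-4} + 20\right)\right) = - 36 \left(- 19 \left(10 \left(- \frac{1}{4}\right) + 20\right)\right) = - 36 \left(- 19 \left(- \frac{5}{2} + 20\right)\right) = - 36 \left(\left(-19\right) \frac{35}{2}\right) = \left(-36\right) \left(- \frac{665}{2}\right) = 11970$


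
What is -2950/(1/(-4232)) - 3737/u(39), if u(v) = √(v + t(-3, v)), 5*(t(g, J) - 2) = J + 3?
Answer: 12484400 - 3737*√1235/247 ≈ 1.2484e+7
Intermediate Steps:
t(g, J) = 13/5 + J/5 (t(g, J) = 2 + (J + 3)/5 = 2 + (3 + J)/5 = 2 + (⅗ + J/5) = 13/5 + J/5)
u(v) = √(13/5 + 6*v/5) (u(v) = √(v + (13/5 + v/5)) = √(13/5 + 6*v/5))
-2950/(1/(-4232)) - 3737/u(39) = -2950/(1/(-4232)) - 3737*5/√(65 + 30*39) = -2950/(-1/4232) - 3737*5/√(65 + 1170) = -2950*(-4232) - 3737*√1235/247 = 12484400 - 3737*√1235/247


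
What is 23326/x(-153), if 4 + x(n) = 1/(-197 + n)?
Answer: -8164100/1401 ≈ -5827.3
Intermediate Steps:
x(n) = -4 + 1/(-197 + n)
23326/x(-153) = 23326/(((789 - 4*(-153))/(-197 - 153))) = 23326/(((789 + 612)/(-350))) = 23326/((-1/350*1401)) = 23326/(-1401/350) = 23326*(-350/1401) = -8164100/1401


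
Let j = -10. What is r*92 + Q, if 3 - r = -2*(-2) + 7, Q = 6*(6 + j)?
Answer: -760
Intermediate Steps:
Q = -24 (Q = 6*(6 - 10) = 6*(-4) = -24)
r = -8 (r = 3 - (-2*(-2) + 7) = 3 - (4 + 7) = 3 - 1*11 = 3 - 11 = -8)
r*92 + Q = -8*92 - 24 = -736 - 24 = -760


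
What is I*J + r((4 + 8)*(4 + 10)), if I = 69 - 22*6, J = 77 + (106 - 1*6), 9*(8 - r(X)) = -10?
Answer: -100277/9 ≈ -11142.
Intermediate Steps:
r(X) = 82/9 (r(X) = 8 - ⅑*(-10) = 8 + 10/9 = 82/9)
J = 177 (J = 77 + (106 - 6) = 77 + 100 = 177)
I = -63 (I = 69 - 1*132 = 69 - 132 = -63)
I*J + r((4 + 8)*(4 + 10)) = -63*177 + 82/9 = -11151 + 82/9 = -100277/9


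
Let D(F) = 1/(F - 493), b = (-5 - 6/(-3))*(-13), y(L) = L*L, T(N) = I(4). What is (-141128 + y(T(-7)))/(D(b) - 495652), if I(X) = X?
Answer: 64064848/225026009 ≈ 0.28470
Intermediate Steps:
T(N) = 4
y(L) = L**2
b = 39 (b = (-5 - 6*(-1/3))*(-13) = (-5 + 2)*(-13) = -3*(-13) = 39)
D(F) = 1/(-493 + F)
(-141128 + y(T(-7)))/(D(b) - 495652) = (-141128 + 4**2)/(1/(-493 + 39) - 495652) = (-141128 + 16)/(1/(-454) - 495652) = -141112/(-1/454 - 495652) = -141112/(-225026009/454) = -141112*(-454/225026009) = 64064848/225026009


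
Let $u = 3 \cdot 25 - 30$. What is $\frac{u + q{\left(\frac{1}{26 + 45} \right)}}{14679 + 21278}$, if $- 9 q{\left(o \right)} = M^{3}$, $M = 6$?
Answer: $\frac{21}{35957} \approx 0.00058403$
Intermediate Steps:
$u = 45$ ($u = 75 - 30 = 45$)
$q{\left(o \right)} = -24$ ($q{\left(o \right)} = - \frac{6^{3}}{9} = \left(- \frac{1}{9}\right) 216 = -24$)
$\frac{u + q{\left(\frac{1}{26 + 45} \right)}}{14679 + 21278} = \frac{45 - 24}{14679 + 21278} = \frac{21}{35957}$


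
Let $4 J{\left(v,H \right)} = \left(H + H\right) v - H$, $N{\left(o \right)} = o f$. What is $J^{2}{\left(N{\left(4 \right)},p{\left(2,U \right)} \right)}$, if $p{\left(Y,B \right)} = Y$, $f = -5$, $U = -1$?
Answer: $\frac{1681}{4} \approx 420.25$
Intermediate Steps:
$N{\left(o \right)} = - 5 o$ ($N{\left(o \right)} = o \left(-5\right) = - 5 o$)
$J{\left(v,H \right)} = - \frac{H}{4} + \frac{H v}{2}$ ($J{\left(v,H \right)} = \frac{\left(H + H\right) v - H}{4} = \frac{2 H v - H}{4} = \frac{- H + 2 H v}{4} = - \frac{H}{4} + \frac{H v}{2}$)
$J^{2}{\left(N{\left(4 \right)},p{\left(2,U \right)} \right)} = \left(\frac{1}{4} \cdot 2 \left(-1 + 2 \left(\left(-5\right) 4\right)\right)\right)^{2} = \left(\frac{1}{4} \cdot 2 \left(-1 + 2 \left(-20\right)\right)\right)^{2} = \left(\frac{1}{4} \cdot 2 \left(-1 - 40\right)\right)^{2} = \left(\frac{1}{4} \cdot 2 \left(-41\right)\right)^{2} = \left(- \frac{41}{2}\right)^{2} = \frac{1681}{4}$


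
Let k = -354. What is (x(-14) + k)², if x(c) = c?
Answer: 135424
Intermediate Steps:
(x(-14) + k)² = (-14 - 354)² = (-368)² = 135424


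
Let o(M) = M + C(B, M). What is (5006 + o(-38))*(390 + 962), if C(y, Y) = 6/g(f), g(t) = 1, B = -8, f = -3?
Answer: 6724848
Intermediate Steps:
C(y, Y) = 6 (C(y, Y) = 6/1 = 6*1 = 6)
o(M) = 6 + M (o(M) = M + 6 = 6 + M)
(5006 + o(-38))*(390 + 962) = (5006 + (6 - 38))*(390 + 962) = (5006 - 32)*1352 = 4974*1352 = 6724848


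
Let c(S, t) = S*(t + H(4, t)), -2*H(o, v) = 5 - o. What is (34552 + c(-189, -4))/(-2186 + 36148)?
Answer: 70805/67924 ≈ 1.0424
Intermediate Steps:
H(o, v) = -5/2 + o/2 (H(o, v) = -(5 - o)/2 = -5/2 + o/2)
c(S, t) = S*(-½ + t) (c(S, t) = S*(t + (-5/2 + (½)*4)) = S*(t + (-5/2 + 2)) = S*(t - ½) = S*(-½ + t))
(34552 + c(-189, -4))/(-2186 + 36148) = (34552 - 189*(-½ - 4))/(-2186 + 36148) = (34552 - 189*(-9/2))/33962 = (34552 + 1701/2)*(1/33962) = (70805/2)*(1/33962) = 70805/67924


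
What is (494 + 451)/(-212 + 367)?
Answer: 189/31 ≈ 6.0968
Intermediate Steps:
(494 + 451)/(-212 + 367) = 945/155 = 945*(1/155) = 189/31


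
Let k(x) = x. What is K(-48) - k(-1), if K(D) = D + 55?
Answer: 8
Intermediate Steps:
K(D) = 55 + D
K(-48) - k(-1) = (55 - 48) - 1*(-1) = 7 + 1 = 8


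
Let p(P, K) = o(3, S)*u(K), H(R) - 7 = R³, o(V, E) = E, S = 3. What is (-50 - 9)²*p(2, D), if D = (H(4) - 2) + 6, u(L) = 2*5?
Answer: 104430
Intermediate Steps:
u(L) = 10
H(R) = 7 + R³
D = 75 (D = ((7 + 4³) - 2) + 6 = ((7 + 64) - 2) + 6 = (71 - 2) + 6 = 69 + 6 = 75)
p(P, K) = 30 (p(P, K) = 3*10 = 30)
(-50 - 9)²*p(2, D) = (-50 - 9)²*30 = (-59)²*30 = 3481*30 = 104430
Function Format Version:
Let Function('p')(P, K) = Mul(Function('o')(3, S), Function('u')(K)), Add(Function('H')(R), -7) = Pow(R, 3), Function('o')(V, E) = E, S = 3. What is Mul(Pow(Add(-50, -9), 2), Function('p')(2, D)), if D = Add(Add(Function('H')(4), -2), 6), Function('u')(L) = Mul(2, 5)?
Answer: 104430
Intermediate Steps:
Function('u')(L) = 10
Function('H')(R) = Add(7, Pow(R, 3))
D = 75 (D = Add(Add(Add(7, Pow(4, 3)), -2), 6) = Add(Add(Add(7, 64), -2), 6) = Add(Add(71, -2), 6) = Add(69, 6) = 75)
Function('p')(P, K) = 30 (Function('p')(P, K) = Mul(3, 10) = 30)
Mul(Pow(Add(-50, -9), 2), Function('p')(2, D)) = Mul(Pow(Add(-50, -9), 2), 30) = Mul(Pow(-59, 2), 30) = Mul(3481, 30) = 104430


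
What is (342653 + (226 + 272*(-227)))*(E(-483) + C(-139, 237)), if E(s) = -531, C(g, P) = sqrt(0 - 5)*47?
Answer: -149282685 + 13213345*I*sqrt(5) ≈ -1.4928e+8 + 2.9546e+7*I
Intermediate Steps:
C(g, P) = 47*I*sqrt(5) (C(g, P) = sqrt(-5)*47 = (I*sqrt(5))*47 = 47*I*sqrt(5))
(342653 + (226 + 272*(-227)))*(E(-483) + C(-139, 237)) = (342653 + (226 + 272*(-227)))*(-531 + 47*I*sqrt(5)) = (342653 + (226 - 61744))*(-531 + 47*I*sqrt(5)) = (342653 - 61518)*(-531 + 47*I*sqrt(5)) = 281135*(-531 + 47*I*sqrt(5)) = -149282685 + 13213345*I*sqrt(5)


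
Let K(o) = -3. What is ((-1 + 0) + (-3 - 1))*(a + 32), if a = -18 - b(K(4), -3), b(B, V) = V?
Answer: -85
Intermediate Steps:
a = -15 (a = -18 - 1*(-3) = -18 + 3 = -15)
((-1 + 0) + (-3 - 1))*(a + 32) = ((-1 + 0) + (-3 - 1))*(-15 + 32) = (-1 - 4)*17 = -5*17 = -85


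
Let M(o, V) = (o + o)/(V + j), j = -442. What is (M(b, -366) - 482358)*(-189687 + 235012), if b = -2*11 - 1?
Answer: -8832601002925/404 ≈ -2.1863e+10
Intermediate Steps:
b = -23 (b = -22 - 1 = -23)
M(o, V) = 2*o/(-442 + V) (M(o, V) = (o + o)/(V - 442) = (2*o)/(-442 + V) = 2*o/(-442 + V))
(M(b, -366) - 482358)*(-189687 + 235012) = (2*(-23)/(-442 - 366) - 482358)*(-189687 + 235012) = (2*(-23)/(-808) - 482358)*45325 = (2*(-23)*(-1/808) - 482358)*45325 = (23/404 - 482358)*45325 = -194872609/404*45325 = -8832601002925/404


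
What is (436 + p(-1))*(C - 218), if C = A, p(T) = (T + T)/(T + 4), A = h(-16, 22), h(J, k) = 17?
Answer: -87502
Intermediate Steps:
A = 17
p(T) = 2*T/(4 + T) (p(T) = (2*T)/(4 + T) = 2*T/(4 + T))
C = 17
(436 + p(-1))*(C - 218) = (436 + 2*(-1)/(4 - 1))*(17 - 218) = (436 + 2*(-1)/3)*(-201) = (436 + 2*(-1)*(⅓))*(-201) = (436 - ⅔)*(-201) = (1306/3)*(-201) = -87502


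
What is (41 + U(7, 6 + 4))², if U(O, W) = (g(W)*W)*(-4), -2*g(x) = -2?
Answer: 1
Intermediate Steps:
g(x) = 1 (g(x) = -½*(-2) = 1)
U(O, W) = -4*W (U(O, W) = (1*W)*(-4) = W*(-4) = -4*W)
(41 + U(7, 6 + 4))² = (41 - 4*(6 + 4))² = (41 - 4*10)² = (41 - 40)² = 1² = 1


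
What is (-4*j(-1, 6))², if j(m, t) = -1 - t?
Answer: 784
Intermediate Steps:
(-4*j(-1, 6))² = (-4*(-1 - 1*6))² = (-4*(-1 - 6))² = (-4*(-7))² = 28² = 784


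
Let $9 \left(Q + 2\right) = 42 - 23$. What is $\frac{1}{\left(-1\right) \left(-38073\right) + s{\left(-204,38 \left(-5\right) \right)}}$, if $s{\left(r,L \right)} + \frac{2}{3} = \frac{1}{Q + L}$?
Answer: $\frac{5127}{195196826} \approx 2.6266 \cdot 10^{-5}$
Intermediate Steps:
$Q = \frac{1}{9}$ ($Q = -2 + \frac{42 - 23}{9} = -2 + \frac{1}{9} \cdot 19 = -2 + \frac{19}{9} = \frac{1}{9} \approx 0.11111$)
$s{\left(r,L \right)} = - \frac{2}{3} + \frac{1}{\frac{1}{9} + L}$
$\frac{1}{\left(-1\right) \left(-38073\right) + s{\left(-204,38 \left(-5\right) \right)}} = \frac{1}{\left(-1\right) \left(-38073\right) + \frac{25 - 18 \cdot 38 \left(-5\right)}{3 \left(1 + 9 \cdot 38 \left(-5\right)\right)}} = \frac{1}{38073 + \frac{25 - -3420}{3 \left(1 + 9 \left(-190\right)\right)}} = \frac{1}{38073 + \frac{25 + 3420}{3 \left(1 - 1710\right)}} = \frac{1}{38073 + \frac{1}{3} \frac{1}{-1709} \cdot 3445} = \frac{1}{38073 + \frac{1}{3} \left(- \frac{1}{1709}\right) 3445} = \frac{1}{38073 - \frac{3445}{5127}} = \frac{1}{\frac{195196826}{5127}} = \frac{5127}{195196826}$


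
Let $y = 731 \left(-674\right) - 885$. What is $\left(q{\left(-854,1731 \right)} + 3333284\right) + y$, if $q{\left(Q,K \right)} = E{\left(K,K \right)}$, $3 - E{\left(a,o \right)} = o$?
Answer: $2837977$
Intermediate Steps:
$E{\left(a,o \right)} = 3 - o$
$q{\left(Q,K \right)} = 3 - K$
$y = -493579$ ($y = -492694 - 885 = -493579$)
$\left(q{\left(-854,1731 \right)} + 3333284\right) + y = \left(\left(3 - 1731\right) + 3333284\right) - 493579 = \left(-1728 + 3333284\right) - 493579 = 3331556 - 493579 = 2837977$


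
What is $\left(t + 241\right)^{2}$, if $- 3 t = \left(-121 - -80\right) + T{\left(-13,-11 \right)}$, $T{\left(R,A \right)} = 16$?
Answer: $\frac{559504}{9} \approx 62167.0$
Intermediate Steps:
$t = \frac{25}{3}$ ($t = - \frac{\left(-121 - -80\right) + 16}{3} = - \frac{\left(-121 + 80\right) + 16}{3} = - \frac{-41 + 16}{3} = \left(- \frac{1}{3}\right) \left(-25\right) = \frac{25}{3} \approx 8.3333$)
$\left(t + 241\right)^{2} = \left(\frac{25}{3} + 241\right)^{2} = \left(\frac{748}{3}\right)^{2} = \frac{559504}{9}$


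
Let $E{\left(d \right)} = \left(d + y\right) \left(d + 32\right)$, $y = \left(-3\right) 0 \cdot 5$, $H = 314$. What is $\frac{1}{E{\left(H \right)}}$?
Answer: $\frac{1}{108644} \approx 9.2044 \cdot 10^{-6}$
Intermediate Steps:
$y = 0$ ($y = 0 \cdot 5 = 0$)
$E{\left(d \right)} = d \left(32 + d\right)$ ($E{\left(d \right)} = \left(d + 0\right) \left(d + 32\right) = d \left(32 + d\right)$)
$\frac{1}{E{\left(H \right)}} = \frac{1}{314 \left(32 + 314\right)} = \frac{1}{314 \cdot 346} = \frac{1}{108644}$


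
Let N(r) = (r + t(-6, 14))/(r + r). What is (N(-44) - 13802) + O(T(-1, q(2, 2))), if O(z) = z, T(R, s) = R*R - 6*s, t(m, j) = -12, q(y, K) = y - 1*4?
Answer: -151672/11 ≈ -13788.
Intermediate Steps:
q(y, K) = -4 + y (q(y, K) = y - 4 = -4 + y)
T(R, s) = R² - 6*s
N(r) = (-12 + r)/(2*r) (N(r) = (r - 12)/(r + r) = (-12 + r)/((2*r)) = (-12 + r)*(1/(2*r)) = (-12 + r)/(2*r))
(N(-44) - 13802) + O(T(-1, q(2, 2))) = ((½)*(-12 - 44)/(-44) - 13802) + ((-1)² - 6*(-4 + 2)) = ((½)*(-1/44)*(-56) - 13802) + (1 - 6*(-2)) = (7/11 - 13802) + (1 + 12) = -151815/11 + 13 = -151672/11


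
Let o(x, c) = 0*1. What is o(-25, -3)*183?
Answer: 0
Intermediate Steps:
o(x, c) = 0
o(-25, -3)*183 = 0*183 = 0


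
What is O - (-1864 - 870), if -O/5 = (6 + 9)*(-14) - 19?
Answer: 3879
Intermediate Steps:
O = 1145 (O = -5*((6 + 9)*(-14) - 19) = -5*(15*(-14) - 19) = -5*(-210 - 19) = -5*(-229) = 1145)
O - (-1864 - 870) = 1145 - (-1864 - 870) = 1145 - 1*(-2734) = 1145 + 2734 = 3879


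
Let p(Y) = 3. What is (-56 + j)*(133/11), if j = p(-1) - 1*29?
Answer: -10906/11 ≈ -991.45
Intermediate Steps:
j = -26 (j = 3 - 1*29 = 3 - 29 = -26)
(-56 + j)*(133/11) = (-56 - 26)*(133/11) = -10906/11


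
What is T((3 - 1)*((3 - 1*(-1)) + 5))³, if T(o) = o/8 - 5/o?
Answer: 357911/46656 ≈ 7.6713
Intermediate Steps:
T(o) = -5/o + o/8 (T(o) = o*(⅛) - 5/o = o/8 - 5/o = -5/o + o/8)
T((3 - 1)*((3 - 1*(-1)) + 5))³ = (-5*1/((3 - 1)*((3 - 1*(-1)) + 5)) + ((3 - 1)*((3 - 1*(-1)) + 5))/8)³ = (-5*1/(2*((3 + 1) + 5)) + (2*((3 + 1) + 5))/8)³ = (-5*1/(2*(4 + 5)) + (2*(4 + 5))/8)³ = (-5/(2*9) + (2*9)/8)³ = (-5/18 + (⅛)*18)³ = (-5*1/18 + 9/4)³ = (-5/18 + 9/4)³ = (71/36)³ = 357911/46656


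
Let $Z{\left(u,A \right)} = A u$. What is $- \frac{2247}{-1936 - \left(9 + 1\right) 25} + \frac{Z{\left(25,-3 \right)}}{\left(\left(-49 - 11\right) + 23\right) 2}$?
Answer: $\frac{82557}{40441} \approx 2.0414$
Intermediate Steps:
$- \frac{2247}{-1936 - \left(9 + 1\right) 25} + \frac{Z{\left(25,-3 \right)}}{\left(\left(-49 - 11\right) + 23\right) 2} = - \frac{2247}{-1936 - \left(9 + 1\right) 25} + \frac{\left(-3\right) 25}{\left(\left(-49 - 11\right) + 23\right) 2} = - \frac{2247}{-1936 - 10 \cdot 25} - \frac{75}{\left(-60 + 23\right) 2} = - \frac{2247}{-1936 - 250} - \frac{75}{\left(-37\right) 2} = - \frac{2247}{-1936 - 250} - \frac{75}{-74} = - \frac{2247}{-2186} - - \frac{75}{74} = \left(-2247\right) \left(- \frac{1}{2186}\right) + \frac{75}{74} = \frac{2247}{2186} + \frac{75}{74} = \frac{82557}{40441}$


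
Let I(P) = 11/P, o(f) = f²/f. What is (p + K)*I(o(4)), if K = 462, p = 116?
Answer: 3179/2 ≈ 1589.5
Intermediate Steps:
o(f) = f
(p + K)*I(o(4)) = (116 + 462)*(11/4) = 578*(11*(¼)) = 578*(11/4) = 3179/2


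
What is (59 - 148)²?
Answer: 7921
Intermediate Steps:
(59 - 148)² = (-89)² = 7921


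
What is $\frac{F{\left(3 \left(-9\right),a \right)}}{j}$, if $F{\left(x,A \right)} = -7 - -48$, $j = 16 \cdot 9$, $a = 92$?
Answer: $\frac{41}{144} \approx 0.28472$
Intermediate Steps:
$j = 144$
$F{\left(x,A \right)} = 41$ ($F{\left(x,A \right)} = -7 + 48 = 41$)
$\frac{F{\left(3 \left(-9\right),a \right)}}{j} = \frac{41}{144}$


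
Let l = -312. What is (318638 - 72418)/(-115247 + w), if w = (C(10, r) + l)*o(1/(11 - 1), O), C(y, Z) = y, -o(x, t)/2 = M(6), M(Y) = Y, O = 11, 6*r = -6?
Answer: -246220/111623 ≈ -2.2058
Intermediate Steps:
r = -1 (r = (1/6)*(-6) = -1)
o(x, t) = -12 (o(x, t) = -2*6 = -12)
w = 3624 (w = (10 - 312)*(-12) = -302*(-12) = 3624)
(318638 - 72418)/(-115247 + w) = (318638 - 72418)/(-115247 + 3624) = 246220/(-111623) = 246220*(-1/111623) = -246220/111623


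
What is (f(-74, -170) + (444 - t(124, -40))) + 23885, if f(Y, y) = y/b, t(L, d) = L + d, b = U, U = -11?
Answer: 266865/11 ≈ 24260.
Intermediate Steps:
b = -11
f(Y, y) = -y/11 (f(Y, y) = y/(-11) = y*(-1/11) = -y/11)
(f(-74, -170) + (444 - t(124, -40))) + 23885 = (-1/11*(-170) + (444 - (124 - 40))) + 23885 = (170/11 + (444 - 1*84)) + 23885 = (170/11 + (444 - 84)) + 23885 = (170/11 + 360) + 23885 = 4130/11 + 23885 = 266865/11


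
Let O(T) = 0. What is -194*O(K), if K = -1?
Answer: 0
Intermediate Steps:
-194*O(K) = -194*0 = 0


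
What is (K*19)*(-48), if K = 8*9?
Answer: -65664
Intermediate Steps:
K = 72
(K*19)*(-48) = (72*19)*(-48) = 1368*(-48) = -65664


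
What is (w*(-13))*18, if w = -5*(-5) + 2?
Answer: -6318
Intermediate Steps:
w = 27 (w = 25 + 2 = 27)
(w*(-13))*18 = (27*(-13))*18 = -351*18 = -6318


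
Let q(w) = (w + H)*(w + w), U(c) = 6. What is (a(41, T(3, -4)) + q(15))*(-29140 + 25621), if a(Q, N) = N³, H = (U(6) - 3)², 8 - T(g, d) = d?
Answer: -8614512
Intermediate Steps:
T(g, d) = 8 - d
H = 9 (H = (6 - 3)² = 3² = 9)
q(w) = 2*w*(9 + w) (q(w) = (w + 9)*(w + w) = (9 + w)*(2*w) = 2*w*(9 + w))
(a(41, T(3, -4)) + q(15))*(-29140 + 25621) = ((8 - 1*(-4))³ + 2*15*(9 + 15))*(-29140 + 25621) = ((8 + 4)³ + 2*15*24)*(-3519) = (12³ + 720)*(-3519) = (1728 + 720)*(-3519) = 2448*(-3519) = -8614512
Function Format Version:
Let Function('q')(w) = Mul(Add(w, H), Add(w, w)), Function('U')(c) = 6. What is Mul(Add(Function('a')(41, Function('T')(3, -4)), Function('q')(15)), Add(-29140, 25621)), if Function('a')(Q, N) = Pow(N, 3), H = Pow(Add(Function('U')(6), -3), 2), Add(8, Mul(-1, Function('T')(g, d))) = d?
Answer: -8614512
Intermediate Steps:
Function('T')(g, d) = Add(8, Mul(-1, d))
H = 9 (H = Pow(Add(6, -3), 2) = Pow(3, 2) = 9)
Function('q')(w) = Mul(2, w, Add(9, w)) (Function('q')(w) = Mul(Add(w, 9), Add(w, w)) = Mul(Add(9, w), Mul(2, w)) = Mul(2, w, Add(9, w)))
Mul(Add(Function('a')(41, Function('T')(3, -4)), Function('q')(15)), Add(-29140, 25621)) = Mul(Add(Pow(Add(8, Mul(-1, -4)), 3), Mul(2, 15, Add(9, 15))), Add(-29140, 25621)) = Mul(Add(Pow(Add(8, 4), 3), Mul(2, 15, 24)), -3519) = Mul(Add(Pow(12, 3), 720), -3519) = Mul(Add(1728, 720), -3519) = Mul(2448, -3519) = -8614512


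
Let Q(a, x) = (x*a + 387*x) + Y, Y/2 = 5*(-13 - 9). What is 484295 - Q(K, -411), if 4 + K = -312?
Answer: 513696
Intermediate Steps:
K = -316 (K = -4 - 312 = -316)
Y = -220 (Y = 2*(5*(-13 - 9)) = 2*(5*(-22)) = 2*(-110) = -220)
Q(a, x) = -220 + 387*x + a*x (Q(a, x) = (x*a + 387*x) - 220 = (a*x + 387*x) - 220 = (387*x + a*x) - 220 = -220 + 387*x + a*x)
484295 - Q(K, -411) = 484295 - (-220 + 387*(-411) - 316*(-411)) = 484295 - (-220 - 159057 + 129876) = 484295 - 1*(-29401) = 484295 + 29401 = 513696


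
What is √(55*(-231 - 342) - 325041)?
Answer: 2*I*√89139 ≈ 597.12*I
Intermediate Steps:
√(55*(-231 - 342) - 325041) = √(55*(-573) - 325041) = √(-31515 - 325041) = √(-356556) = 2*I*√89139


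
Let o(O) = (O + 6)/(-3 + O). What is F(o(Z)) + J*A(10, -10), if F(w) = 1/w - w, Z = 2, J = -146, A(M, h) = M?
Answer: -11617/8 ≈ -1452.1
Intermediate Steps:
o(O) = (6 + O)/(-3 + O)
F(o(Z)) + J*A(10, -10) = (1/((6 + 2)/(-3 + 2)) - (6 + 2)/(-3 + 2)) - 146*10 = (1/(8/(-1)) - 8/(-1)) - 1460 = (1/(-1*8) - (-1)*8) - 1460 = (1/(-8) - 1*(-8)) - 1460 = (-1/8 + 8) - 1460 = 63/8 - 1460 = -11617/8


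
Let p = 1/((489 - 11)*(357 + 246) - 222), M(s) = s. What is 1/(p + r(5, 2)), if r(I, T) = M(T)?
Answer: 288012/576025 ≈ 0.50000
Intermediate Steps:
p = 1/288012 (p = 1/(478*603 - 222) = 1/(288234 - 222) = 1/288012 ≈ 3.4721e-6)
r(I, T) = T
1/(p + r(5, 2)) = 1/(1/288012 + 2) = 1/(576025/288012) = 288012/576025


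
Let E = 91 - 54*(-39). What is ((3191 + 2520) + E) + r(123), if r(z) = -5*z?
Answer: 7293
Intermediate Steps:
E = 2197 (E = 91 + 2106 = 2197)
((3191 + 2520) + E) + r(123) = ((3191 + 2520) + 2197) - 5*123 = (5711 + 2197) - 615 = 7908 - 615 = 7293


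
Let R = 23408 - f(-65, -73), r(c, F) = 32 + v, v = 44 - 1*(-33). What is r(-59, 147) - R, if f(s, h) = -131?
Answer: -23430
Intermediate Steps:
v = 77 (v = 44 + 33 = 77)
r(c, F) = 109 (r(c, F) = 32 + 77 = 109)
R = 23539 (R = 23408 - 1*(-131) = 23408 + 131 = 23539)
r(-59, 147) - R = 109 - 1*23539 = 109 - 23539 = -23430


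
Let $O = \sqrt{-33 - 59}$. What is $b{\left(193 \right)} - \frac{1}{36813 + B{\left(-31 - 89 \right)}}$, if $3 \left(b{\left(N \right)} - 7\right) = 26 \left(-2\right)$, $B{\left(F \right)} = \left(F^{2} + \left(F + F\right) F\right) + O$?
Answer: $\frac{2 \left(- 31 \sqrt{23} + 1240203 i\right)}{3 \left(- 80013 i + 2 \sqrt{23}\right)} \approx -10.333 + 1.4984 \cdot 10^{-9} i$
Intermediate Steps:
$O = 2 i \sqrt{23}$ ($O = \sqrt{-92} = 2 i \sqrt{23} \approx 9.5917 i$)
$B{\left(F \right)} = 3 F^{2} + 2 i \sqrt{23}$ ($B{\left(F \right)} = \left(F^{2} + \left(F + F\right) F\right) + 2 i \sqrt{23} = \left(F^{2} + 2 F F\right) + 2 i \sqrt{23} = \left(F^{2} + 2 F^{2}\right) + 2 i \sqrt{23} = 3 F^{2} + 2 i \sqrt{23}$)
$b{\left(N \right)} = - \frac{31}{3}$ ($b{\left(N \right)} = 7 + \frac{26 \left(-2\right)}{3} = 7 + \frac{1}{3} \left(-52\right) = 7 - \frac{52}{3} = - \frac{31}{3}$)
$b{\left(193 \right)} - \frac{1}{36813 + B{\left(-31 - 89 \right)}} = - \frac{31}{3} - \frac{1}{36813 + \left(3 \left(-31 - 89\right)^{2} + 2 i \sqrt{23}\right)} = - \frac{31}{3} - \frac{1}{36813 + \left(3 \left(-120\right)^{2} + 2 i \sqrt{23}\right)} = - \frac{31}{3} - \frac{1}{36813 + \left(3 \cdot 14400 + 2 i \sqrt{23}\right)} = - \frac{31}{3} - \frac{1}{36813 + \left(43200 + 2 i \sqrt{23}\right)} = - \frac{31}{3} - \frac{1}{80013 + 2 i \sqrt{23}}$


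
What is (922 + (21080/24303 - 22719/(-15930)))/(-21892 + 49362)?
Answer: 39759698293/1181658035700 ≈ 0.033647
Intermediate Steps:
(922 + (21080/24303 - 22719/(-15930)))/(-21892 + 49362) = (922 + (21080*(1/24303) - 22719*(-1/15930)))/27470 = (922 + (21080/24303 + 7573/5310))*(1/27470) = (922 + 98660473/43016310)*(1/27470) = (39759698293/43016310)*(1/27470) = 39759698293/1181658035700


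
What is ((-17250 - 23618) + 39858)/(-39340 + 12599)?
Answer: 1010/26741 ≈ 0.037770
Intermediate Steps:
((-17250 - 23618) + 39858)/(-39340 + 12599) = (-40868 + 39858)/(-26741) = -1010*(-1/26741) = 1010/26741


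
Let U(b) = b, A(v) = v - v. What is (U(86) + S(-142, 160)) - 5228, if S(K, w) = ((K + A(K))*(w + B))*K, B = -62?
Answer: 1970930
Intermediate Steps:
A(v) = 0
S(K, w) = K²*(-62 + w) (S(K, w) = ((K + 0)*(w - 62))*K = (K*(-62 + w))*K = K²*(-62 + w))
(U(86) + S(-142, 160)) - 5228 = (86 + (-142)²*(-62 + 160)) - 5228 = (86 + 20164*98) - 5228 = (86 + 1976072) - 5228 = 1976158 - 5228 = 1970930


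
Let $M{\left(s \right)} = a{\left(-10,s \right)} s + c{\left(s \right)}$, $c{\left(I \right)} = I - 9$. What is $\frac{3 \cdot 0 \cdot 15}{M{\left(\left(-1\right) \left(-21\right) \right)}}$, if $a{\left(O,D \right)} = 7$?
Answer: $0$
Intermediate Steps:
$c{\left(I \right)} = -9 + I$ ($c{\left(I \right)} = I - 9 = -9 + I$)
$M{\left(s \right)} = -9 + 8 s$ ($M{\left(s \right)} = 7 s + \left(-9 + s\right) = -9 + 8 s$)
$\frac{3 \cdot 0 \cdot 15}{M{\left(\left(-1\right) \left(-21\right) \right)}} = \frac{3 \cdot 0 \cdot 15}{-9 + 8 \left(\left(-1\right) \left(-21\right)\right)} = \frac{0 \cdot 15}{-9 + 8 \cdot 21} = \frac{0}{-9 + 168} = \frac{0}{159} = 0 \cdot \frac{1}{159} = 0$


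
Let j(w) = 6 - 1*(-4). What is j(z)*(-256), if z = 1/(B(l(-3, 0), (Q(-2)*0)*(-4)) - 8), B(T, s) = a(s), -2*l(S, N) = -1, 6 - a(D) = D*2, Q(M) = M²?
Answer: -2560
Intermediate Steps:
a(D) = 6 - 2*D (a(D) = 6 - D*2 = 6 - 2*D)
l(S, N) = ½ (l(S, N) = -½*(-1) = ½)
B(T, s) = 6 - 2*s
z = -½ (z = 1/((6 - 2*(-2)²*0*(-4)) - 8) = 1/((6 - 2*4*0*(-4)) - 8) = 1/((6 - 0*(-4)) - 8) = 1/((6 - 2*0) - 8) = 1/((6 + 0) - 8) = 1/(6 - 8) = 1/(-2) = -½ ≈ -0.50000)
j(w) = 10 (j(w) = 6 + 4 = 10)
j(z)*(-256) = 10*(-256) = -2560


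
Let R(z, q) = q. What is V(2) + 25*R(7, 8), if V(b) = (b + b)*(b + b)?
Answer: 216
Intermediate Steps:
V(b) = 4*b² (V(b) = (2*b)*(2*b) = 4*b²)
V(2) + 25*R(7, 8) = 4*2² + 25*8 = 4*4 + 200 = 16 + 200 = 216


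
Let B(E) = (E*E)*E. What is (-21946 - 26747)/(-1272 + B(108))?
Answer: -16231/419480 ≈ -0.038693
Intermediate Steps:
B(E) = E³ (B(E) = E²*E = E³)
(-21946 - 26747)/(-1272 + B(108)) = (-21946 - 26747)/(-1272 + 108³) = -48693/(-1272 + 1259712) = -48693/1258440 = -48693*1/1258440 = -16231/419480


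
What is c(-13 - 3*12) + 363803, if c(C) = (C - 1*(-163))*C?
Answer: 358217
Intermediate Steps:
c(C) = C*(163 + C) (c(C) = (C + 163)*C = (163 + C)*C = C*(163 + C))
c(-13 - 3*12) + 363803 = (-13 - 3*12)*(163 + (-13 - 3*12)) + 363803 = (-13 - 36)*(163 + (-13 - 36)) + 363803 = -49*(163 - 49) + 363803 = -49*114 + 363803 = -5586 + 363803 = 358217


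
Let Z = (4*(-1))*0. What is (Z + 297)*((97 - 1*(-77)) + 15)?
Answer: 56133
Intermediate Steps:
Z = 0 (Z = -4*0 = 0)
(Z + 297)*((97 - 1*(-77)) + 15) = (0 + 297)*((97 - 1*(-77)) + 15) = 297*((97 + 77) + 15) = 297*(174 + 15) = 297*189 = 56133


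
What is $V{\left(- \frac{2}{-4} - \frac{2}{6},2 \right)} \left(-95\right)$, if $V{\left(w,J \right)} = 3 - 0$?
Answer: $-285$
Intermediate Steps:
$V{\left(w,J \right)} = 3$ ($V{\left(w,J \right)} = 3 + 0 = 3$)
$V{\left(- \frac{2}{-4} - \frac{2}{6},2 \right)} \left(-95\right) = 3 \left(-95\right) = -285$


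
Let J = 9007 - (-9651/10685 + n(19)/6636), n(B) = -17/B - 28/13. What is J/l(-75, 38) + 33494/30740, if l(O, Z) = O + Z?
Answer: -80464841178366997/331995497566460 ≈ -242.37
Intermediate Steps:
n(B) = -28/13 - 17/B (n(B) = -17/B - 28*1/13 = -17/B - 28/13 = -28/13 - 17/B)
J = 52587234996279/5837899340 (J = 9007 - (-9651/10685 + (-28/13 - 17/19)/6636) = 9007 - (-9651*1/10685 + (-28/13 - 17*1/19)*(1/6636)) = 9007 - (-9651/10685 + (-28/13 - 17/19)*(1/6636)) = 9007 - (-9651/10685 - 753/247*1/6636) = 9007 - (-9651/10685 - 251/546364) = 9007 - 1*(-5275640899/5837899340) = 9007 + 5275640899/5837899340 = 52587234996279/5837899340 ≈ 9007.9)
J/l(-75, 38) + 33494/30740 = 52587234996279/(5837899340*(-75 + 38)) + 33494/30740 = (52587234996279/5837899340)/(-37) + 33494*(1/30740) = (52587234996279/5837899340)*(-1/37) + 16747/15370 = -52587234996279/216002275580 + 16747/15370 = -80464841178366997/331995497566460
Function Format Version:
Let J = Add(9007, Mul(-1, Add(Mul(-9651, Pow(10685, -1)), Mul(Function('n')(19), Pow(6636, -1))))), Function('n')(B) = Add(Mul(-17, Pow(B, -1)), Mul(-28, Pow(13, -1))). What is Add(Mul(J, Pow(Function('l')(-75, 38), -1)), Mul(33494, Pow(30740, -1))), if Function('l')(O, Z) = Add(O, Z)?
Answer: Rational(-80464841178366997, 331995497566460) ≈ -242.37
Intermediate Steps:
Function('n')(B) = Add(Rational(-28, 13), Mul(-17, Pow(B, -1))) (Function('n')(B) = Add(Mul(-17, Pow(B, -1)), Mul(-28, Rational(1, 13))) = Add(Mul(-17, Pow(B, -1)), Rational(-28, 13)) = Add(Rational(-28, 13), Mul(-17, Pow(B, -1))))
J = Rational(52587234996279, 5837899340) (J = Add(9007, Mul(-1, Add(Mul(-9651, Pow(10685, -1)), Mul(Add(Rational(-28, 13), Mul(-17, Pow(19, -1))), Pow(6636, -1))))) = Add(9007, Mul(-1, Add(Mul(-9651, Rational(1, 10685)), Mul(Add(Rational(-28, 13), Mul(-17, Rational(1, 19))), Rational(1, 6636))))) = Add(9007, Mul(-1, Add(Rational(-9651, 10685), Mul(Add(Rational(-28, 13), Rational(-17, 19)), Rational(1, 6636))))) = Add(9007, Mul(-1, Add(Rational(-9651, 10685), Mul(Rational(-753, 247), Rational(1, 6636))))) = Add(9007, Mul(-1, Add(Rational(-9651, 10685), Rational(-251, 546364)))) = Add(9007, Mul(-1, Rational(-5275640899, 5837899340))) = Add(9007, Rational(5275640899, 5837899340)) = Rational(52587234996279, 5837899340) ≈ 9007.9)
Add(Mul(J, Pow(Function('l')(-75, 38), -1)), Mul(33494, Pow(30740, -1))) = Add(Mul(Rational(52587234996279, 5837899340), Pow(Add(-75, 38), -1)), Mul(33494, Pow(30740, -1))) = Add(Mul(Rational(52587234996279, 5837899340), Pow(-37, -1)), Mul(33494, Rational(1, 30740))) = Add(Mul(Rational(52587234996279, 5837899340), Rational(-1, 37)), Rational(16747, 15370)) = Add(Rational(-52587234996279, 216002275580), Rational(16747, 15370)) = Rational(-80464841178366997, 331995497566460)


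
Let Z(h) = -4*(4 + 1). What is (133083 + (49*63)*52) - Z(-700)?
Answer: 293627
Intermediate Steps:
Z(h) = -20 (Z(h) = -4*5 = -20)
(133083 + (49*63)*52) - Z(-700) = (133083 + (49*63)*52) - 1*(-20) = (133083 + 3087*52) + 20 = (133083 + 160524) + 20 = 293607 + 20 = 293627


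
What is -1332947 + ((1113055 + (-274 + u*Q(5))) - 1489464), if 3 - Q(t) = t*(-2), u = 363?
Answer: -1704911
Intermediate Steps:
Q(t) = 3 + 2*t (Q(t) = 3 - t*(-2) = 3 - (-2)*t = 3 + 2*t)
-1332947 + ((1113055 + (-274 + u*Q(5))) - 1489464) = -1332947 + ((1113055 + (-274 + 363*(3 + 2*5))) - 1489464) = -1332947 + ((1113055 + (-274 + 363*(3 + 10))) - 1489464) = -1332947 + ((1113055 + (-274 + 363*13)) - 1489464) = -1332947 + ((1113055 + (-274 + 4719)) - 1489464) = -1332947 + ((1113055 + 4445) - 1489464) = -1332947 + (1117500 - 1489464) = -1332947 - 371964 = -1704911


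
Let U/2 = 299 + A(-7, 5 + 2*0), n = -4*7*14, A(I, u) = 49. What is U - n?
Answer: 1088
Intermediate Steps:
n = -392 (n = -28*14 = -392)
U = 696 (U = 2*(299 + 49) = 2*348 = 696)
U - n = 696 - 1*(-392) = 696 + 392 = 1088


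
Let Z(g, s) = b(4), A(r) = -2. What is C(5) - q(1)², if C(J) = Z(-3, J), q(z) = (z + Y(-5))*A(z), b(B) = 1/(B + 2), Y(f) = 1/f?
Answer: -359/150 ≈ -2.3933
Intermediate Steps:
Y(f) = 1/f
b(B) = 1/(2 + B)
Z(g, s) = ⅙ (Z(g, s) = 1/(2 + 4) = 1/6 = ⅙)
q(z) = ⅖ - 2*z (q(z) = (z + 1/(-5))*(-2) = (z - ⅕)*(-2) = (-⅕ + z)*(-2) = ⅖ - 2*z)
C(J) = ⅙
C(5) - q(1)² = ⅙ - (⅖ - 2*1)² = ⅙ - (⅖ - 2)² = ⅙ - (-8/5)² = ⅙ - 1*64/25 = ⅙ - 64/25 = -359/150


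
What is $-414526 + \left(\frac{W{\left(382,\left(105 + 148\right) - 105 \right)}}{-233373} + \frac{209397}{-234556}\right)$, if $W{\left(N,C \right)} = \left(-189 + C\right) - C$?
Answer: $- \frac{1080514430265385}{2606620828} \approx -4.1453 \cdot 10^{5}$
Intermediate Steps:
$W{\left(N,C \right)} = -189$
$-414526 + \left(\frac{W{\left(382,\left(105 + 148\right) - 105 \right)}}{-233373} + \frac{209397}{-234556}\right) = -414526 + \left(- \frac{189}{-233373} + \frac{209397}{-234556}\right) = -414526 + \left(\left(-189\right) \left(- \frac{1}{233373}\right) + 209397 \left(- \frac{1}{234556}\right)\right) = -414526 + \left(\frac{9}{11113} - \frac{209397}{234556}\right) = -414526 - \frac{2324917857}{2606620828} = - \frac{1080514430265385}{2606620828}$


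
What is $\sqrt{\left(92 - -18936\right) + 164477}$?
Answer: $7 \sqrt{3745} \approx 428.38$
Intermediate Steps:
$\sqrt{\left(92 - -18936\right) + 164477} = \sqrt{\left(92 + 18936\right) + 164477} = \sqrt{19028 + 164477} = \sqrt{183505} = 7 \sqrt{3745}$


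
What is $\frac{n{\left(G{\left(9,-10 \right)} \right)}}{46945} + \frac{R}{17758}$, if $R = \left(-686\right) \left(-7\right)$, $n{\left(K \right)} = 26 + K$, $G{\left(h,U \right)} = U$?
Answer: $\frac{112857009}{416824655} \approx 0.27075$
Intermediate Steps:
$R = 4802$
$\frac{n{\left(G{\left(9,-10 \right)} \right)}}{46945} + \frac{R}{17758} = \frac{26 - 10}{46945} + \frac{4802}{17758} = 16 \cdot \frac{1}{46945} + 4802 \cdot \frac{1}{17758} = \frac{16}{46945} + \frac{2401}{8879} = \frac{112857009}{416824655}$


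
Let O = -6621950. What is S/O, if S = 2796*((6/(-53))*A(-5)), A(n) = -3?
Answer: -25164/175481675 ≈ -0.00014340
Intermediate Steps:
S = 50328/53 (S = 2796*((6/(-53))*(-3)) = 2796*((6*(-1/53))*(-3)) = 2796*(-6/53*(-3)) = 2796*(18/53) = 50328/53 ≈ 949.58)
S/O = (50328/53)/(-6621950) = (50328/53)*(-1/6621950) = -25164/175481675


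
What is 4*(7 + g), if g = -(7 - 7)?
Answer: 28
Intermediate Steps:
g = 0 (g = -1*0 = 0)
4*(7 + g) = 4*(7 + 0) = 4*7 = 28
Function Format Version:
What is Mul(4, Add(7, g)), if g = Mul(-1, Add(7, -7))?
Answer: 28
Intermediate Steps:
g = 0 (g = Mul(-1, 0) = 0)
Mul(4, Add(7, g)) = Mul(4, Add(7, 0)) = Mul(4, 7) = 28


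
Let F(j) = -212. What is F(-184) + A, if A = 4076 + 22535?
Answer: 26399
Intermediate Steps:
A = 26611
F(-184) + A = -212 + 26611 = 26399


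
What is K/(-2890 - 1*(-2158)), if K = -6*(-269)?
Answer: -269/122 ≈ -2.2049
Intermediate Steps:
K = 1614
K/(-2890 - 1*(-2158)) = 1614/(-2890 - 1*(-2158)) = 1614/(-2890 + 2158) = 1614/(-732) = 1614*(-1/732) = -269/122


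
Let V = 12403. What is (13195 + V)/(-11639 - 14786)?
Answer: -25598/26425 ≈ -0.96870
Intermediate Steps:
(13195 + V)/(-11639 - 14786) = (13195 + 12403)/(-11639 - 14786) = 25598/(-26425) = 25598*(-1/26425) = -25598/26425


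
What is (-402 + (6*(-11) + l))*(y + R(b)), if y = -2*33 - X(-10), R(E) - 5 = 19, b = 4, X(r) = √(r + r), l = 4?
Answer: 19488 + 928*I*√5 ≈ 19488.0 + 2075.1*I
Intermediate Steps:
X(r) = √2*√r (X(r) = √(2*r) = √2*√r)
R(E) = 24 (R(E) = 5 + 19 = 24)
y = -66 - 2*I*√5 (y = -2*33 - √2*√(-10) = -66 - √2*I*√10 = -66 - 2*I*√5 ≈ -66.0 - 4.4721*I)
(-402 + (6*(-11) + l))*(y + R(b)) = (-402 + (6*(-11) + 4))*((-66 - 2*I*√5) + 24) = (-402 + (-66 + 4))*(-42 - 2*I*√5) = (-402 - 62)*(-42 - 2*I*√5) = -464*(-42 - 2*I*√5) = 19488 + 928*I*√5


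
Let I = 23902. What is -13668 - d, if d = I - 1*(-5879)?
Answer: -43449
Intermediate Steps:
d = 29781 (d = 23902 - 1*(-5879) = 23902 + 5879 = 29781)
-13668 - d = -13668 - 1*29781 = -13668 - 29781 = -43449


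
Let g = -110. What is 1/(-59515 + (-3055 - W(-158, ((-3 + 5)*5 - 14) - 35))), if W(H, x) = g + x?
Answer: -1/62421 ≈ -1.6020e-5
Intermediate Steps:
W(H, x) = -110 + x
1/(-59515 + (-3055 - W(-158, ((-3 + 5)*5 - 14) - 35))) = 1/(-59515 + (-3055 - (-110 + (((-3 + 5)*5 - 14) - 35)))) = 1/(-59515 + (-3055 - (-110 + ((2*5 - 14) - 35)))) = 1/(-59515 + (-3055 - (-110 + ((10 - 14) - 35)))) = 1/(-59515 + (-3055 - (-110 + (-4 - 35)))) = 1/(-59515 + (-3055 - (-110 - 39))) = 1/(-59515 + (-3055 - 1*(-149))) = 1/(-59515 + (-3055 + 149)) = 1/(-59515 - 2906) = 1/(-62421) = -1/62421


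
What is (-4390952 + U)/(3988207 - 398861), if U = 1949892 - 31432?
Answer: -1236246/1794673 ≈ -0.68884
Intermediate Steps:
U = 1918460
(-4390952 + U)/(3988207 - 398861) = (-4390952 + 1918460)/(3988207 - 398861) = -2472492/3589346 = -2472492*1/3589346 = -1236246/1794673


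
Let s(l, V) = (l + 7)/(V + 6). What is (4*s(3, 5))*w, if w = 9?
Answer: 360/11 ≈ 32.727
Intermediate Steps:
s(l, V) = (7 + l)/(6 + V)
(4*s(3, 5))*w = (4*((7 + 3)/(6 + 5)))*9 = (4*(10/11))*9 = (40/11)*9 = 360/11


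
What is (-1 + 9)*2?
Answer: 16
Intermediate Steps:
(-1 + 9)*2 = 8*2 = 16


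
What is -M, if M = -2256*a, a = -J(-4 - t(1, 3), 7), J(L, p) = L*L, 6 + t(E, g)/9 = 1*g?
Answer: -1193424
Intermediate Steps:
t(E, g) = -54 + 9*g (t(E, g) = -54 + 9*(1*g) = -54 + 9*g)
J(L, p) = L²
a = -529 (a = -(-4 - (-54 + 9*3))² = -(-4 - (-54 + 27))² = -(-4 - 1*(-27))² = -(-4 + 27)² = -1*23² = -1*529 = -529)
M = 1193424 (M = -2256*(-529) = 1193424)
-M = -1*1193424 = -1193424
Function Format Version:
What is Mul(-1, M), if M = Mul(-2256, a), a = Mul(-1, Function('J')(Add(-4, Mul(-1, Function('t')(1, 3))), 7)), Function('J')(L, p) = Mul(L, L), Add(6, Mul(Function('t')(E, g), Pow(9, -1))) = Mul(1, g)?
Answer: -1193424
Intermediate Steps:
Function('t')(E, g) = Add(-54, Mul(9, g)) (Function('t')(E, g) = Add(-54, Mul(9, Mul(1, g))) = Add(-54, Mul(9, g)))
Function('J')(L, p) = Pow(L, 2)
a = -529 (a = Mul(-1, Pow(Add(-4, Mul(-1, Add(-54, Mul(9, 3)))), 2)) = Mul(-1, Pow(Add(-4, Mul(-1, Add(-54, 27))), 2)) = Mul(-1, Pow(Add(-4, Mul(-1, -27)), 2)) = Mul(-1, Pow(Add(-4, 27), 2)) = Mul(-1, Pow(23, 2)) = Mul(-1, 529) = -529)
M = 1193424 (M = Mul(-2256, -529) = 1193424)
Mul(-1, M) = Mul(-1, 1193424) = -1193424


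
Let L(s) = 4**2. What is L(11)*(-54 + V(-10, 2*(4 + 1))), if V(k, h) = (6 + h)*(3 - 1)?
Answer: -352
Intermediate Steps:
V(k, h) = 12 + 2*h (V(k, h) = (6 + h)*2 = 12 + 2*h)
L(s) = 16
L(11)*(-54 + V(-10, 2*(4 + 1))) = 16*(-54 + (12 + 2*(2*(4 + 1)))) = 16*(-54 + (12 + 2*(2*5))) = 16*(-54 + (12 + 2*10)) = 16*(-54 + (12 + 20)) = 16*(-54 + 32) = 16*(-22) = -352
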